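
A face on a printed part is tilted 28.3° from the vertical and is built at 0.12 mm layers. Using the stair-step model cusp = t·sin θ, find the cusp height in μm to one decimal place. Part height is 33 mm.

Cusp = layer height × sin(28.3°) = 0.12 × 0.4741 = 0.056892 mm = 56.9 μm.

56.9 μm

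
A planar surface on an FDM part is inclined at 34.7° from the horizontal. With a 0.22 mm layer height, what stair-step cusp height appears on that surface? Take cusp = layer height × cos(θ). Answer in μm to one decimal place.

180.9 μm

Cusp = layer height × cos(34.7°) = 0.22 × 0.8221 = 0.180862 mm = 180.9 μm.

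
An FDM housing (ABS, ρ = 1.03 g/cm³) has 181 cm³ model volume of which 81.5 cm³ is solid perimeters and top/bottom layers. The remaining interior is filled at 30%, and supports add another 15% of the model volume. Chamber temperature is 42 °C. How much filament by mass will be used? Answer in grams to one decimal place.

142.7 g

Volume inside the shell = 181 − 81.5, so 99.5 cm³.
Infill deposited: 0.30 × 99.5 → 29.85 cm³.
Support: 0.15 × 181 → 27.15 cm³.
Total printed volume: 81.5 + 29.85 + 27.15 → 138.5 cm³.
Mass: 138.5 × 1.03 → 142.655 g.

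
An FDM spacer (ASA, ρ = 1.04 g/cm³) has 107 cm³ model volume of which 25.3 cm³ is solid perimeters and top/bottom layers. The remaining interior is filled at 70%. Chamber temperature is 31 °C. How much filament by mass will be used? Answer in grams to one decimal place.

Volume inside the shell = 107 − 25.3, so 81.7 cm³.
Deposited infill = 0.70 × 81.7 = 57.19 cm³.
Total printed volume = 25.3 + 57.19, so 82.49 cm³.
Mass = 82.49 × 1.04 = 85.7896 g.

85.8 g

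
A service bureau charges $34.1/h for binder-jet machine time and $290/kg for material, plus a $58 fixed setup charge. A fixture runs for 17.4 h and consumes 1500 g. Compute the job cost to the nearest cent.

Machine cost = 34.1 × 17.4 = $593.34.
Material cost = 290 × 1500/1000 = $435.00.
Adding setup: 593.34 + 435.00 + 58 → $1086.34.

$1086.34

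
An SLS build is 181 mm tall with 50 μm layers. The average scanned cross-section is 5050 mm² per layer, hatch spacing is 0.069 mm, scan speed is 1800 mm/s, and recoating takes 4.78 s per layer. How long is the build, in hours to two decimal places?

45.69 hours

Number of layers: 181 / 0.05 → 3620 (rounded up).
Scan path per layer = 5050 / 0.069, so 73188.4 mm.
Laser time per layer = 73188.4 / 1800 = 40.6602 s.
Per-layer time = 40.6602 + 4.78, so 45.4402 s.
Total: 3620 × 45.4402 s = 164493.524 s → 45.69 hours.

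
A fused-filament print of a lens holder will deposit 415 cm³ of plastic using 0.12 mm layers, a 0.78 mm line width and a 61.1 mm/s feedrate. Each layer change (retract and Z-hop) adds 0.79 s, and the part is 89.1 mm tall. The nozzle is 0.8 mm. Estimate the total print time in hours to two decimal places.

Bead cross-section = 0.12 × 0.78 = 0.0936 mm².
Total extruded path = 415000/0.0936 = 4433760.7 mm.
Extrusion time: 4433760.7 / 61.1 → 72565.6 s.
Number of layers: 89.1 / 0.12 → 743 (rounded up).
Layer-change overhead = 743 × 0.79, so 586.97 s.
Altogether 72565.6 + 586.97 = 73152.57 s, i.e. 20.32 hours.

20.32 hours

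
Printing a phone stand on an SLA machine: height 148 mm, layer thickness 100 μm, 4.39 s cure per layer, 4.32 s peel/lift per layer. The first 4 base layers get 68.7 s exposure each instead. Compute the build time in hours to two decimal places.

Layer count = ceil(148 / 0.1) = 1480.
Base layers = 4 × (68.7 + 4.32), so 292.08 s.
Remaining layers = 1476 × (4.39 + 4.32) = 12855.96 s.
Total = 292.08 + 12855.96 = 13148.04 s = 3.65 hours.

3.65 hours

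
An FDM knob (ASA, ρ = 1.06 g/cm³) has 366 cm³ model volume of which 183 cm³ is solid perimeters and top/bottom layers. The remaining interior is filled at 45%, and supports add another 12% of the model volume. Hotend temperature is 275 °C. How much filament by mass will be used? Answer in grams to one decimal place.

Volume inside the shell = 366 − 183, so 183 cm³.
Infill volume = 0.45 × 183 = 82.35 cm³.
Support = 0.12 × 366 = 43.92 cm³.
Total printed volume = 183 + 82.35 + 43.92 = 309.27 cm³.
Mass = 309.27 × 1.06 = 327.8262 g.

327.8 g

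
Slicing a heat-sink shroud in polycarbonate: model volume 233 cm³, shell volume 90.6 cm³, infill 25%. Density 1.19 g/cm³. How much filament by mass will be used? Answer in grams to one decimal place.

Infill region = 233 − 90.6 = 142.4 cm³.
Deposited infill = 0.25 × 142.4 = 35.6 cm³.
Total extruded: 90.6 + 35.6 → 126.2 cm³.
Mass = 126.2 × 1.19, so 150.178 g.

150.2 g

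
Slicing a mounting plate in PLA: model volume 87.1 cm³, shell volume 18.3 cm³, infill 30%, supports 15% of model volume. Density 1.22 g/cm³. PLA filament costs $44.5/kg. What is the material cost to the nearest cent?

Volume inside the shell = 87.1 − 18.3, so 68.8 cm³.
Infill volume: 0.30 × 68.8 → 20.64 cm³.
Support = 0.15 × 87.1 = 13.065 cm³.
Deposited volume = 18.3 + 20.64 + 13.065, so 52.005 cm³.
Mass = 52.005 × 1.22, so 63.4461 g.
At $44.5/kg: 63.4461/1000 × 44.5 = $2.82.

$2.82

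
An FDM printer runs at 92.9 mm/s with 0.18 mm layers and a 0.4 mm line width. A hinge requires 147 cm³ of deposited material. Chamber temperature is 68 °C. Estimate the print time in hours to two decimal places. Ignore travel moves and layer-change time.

6.10 hours

Extrusion cross-section = 0.18 × 0.4 = 0.072 mm².
Total extruded path = 147000/0.072 = 2041666.7 mm.
Print-move time: 2041666.7 / 92.9 → 21977 s.
In the requested units: 21977 s = 6.10 hours.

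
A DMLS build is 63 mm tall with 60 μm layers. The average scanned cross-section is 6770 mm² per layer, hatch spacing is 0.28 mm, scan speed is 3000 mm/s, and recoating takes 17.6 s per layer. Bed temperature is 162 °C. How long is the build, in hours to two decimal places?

Layers = ⌈63/0.06⌉ = 1050.
Per-layer scan distance = 6770 / 0.28 = 24178.6 mm.
Per-layer scan time: 24178.6 / 3000 → 8.0595 s.
Per-layer time = 8.0595 + 17.6, so 25.6595 s.
Build time = 1050 × 25.6595 = 26942.475 s = 7.48 hours.

7.48 hours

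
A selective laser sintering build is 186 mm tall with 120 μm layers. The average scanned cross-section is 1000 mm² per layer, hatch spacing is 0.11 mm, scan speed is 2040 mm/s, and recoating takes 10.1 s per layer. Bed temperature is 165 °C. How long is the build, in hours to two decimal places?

Layers = ⌈186/0.12⌉ = 1550.
Scan path per layer: 1000 / 0.11 → 9090.9 mm.
Laser time per layer = 9090.9 / 2040 = 4.4563 s.
Layer cycle: 4.4563 + 10.1 → 14.5563 s.
Total: 1550 × 14.5563 s = 22562.265 s → 6.27 hours.

6.27 hours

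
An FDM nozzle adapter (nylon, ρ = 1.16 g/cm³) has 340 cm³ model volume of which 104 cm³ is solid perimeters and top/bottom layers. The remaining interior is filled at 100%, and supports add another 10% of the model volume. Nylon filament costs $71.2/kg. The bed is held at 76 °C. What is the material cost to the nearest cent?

$30.89

Interior volume = 340 − 104 = 236 cm³.
Infill volume: 1.00 × 236 → 236 cm³.
Support = 0.10 × 340, so 34 cm³.
Deposited volume = 104 + 236 + 34, so 374 cm³.
Mass = 374 × 1.16 = 433.84 g.
Cost = 433.84 g / 1000 × $71.2/kg = $30.89.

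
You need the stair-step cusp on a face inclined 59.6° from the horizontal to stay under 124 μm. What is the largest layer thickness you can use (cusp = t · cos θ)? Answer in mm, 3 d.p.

Layer height = cusp / cos(59.6°) = 0.124 / 0.5060 = 0.245 mm.

0.245 mm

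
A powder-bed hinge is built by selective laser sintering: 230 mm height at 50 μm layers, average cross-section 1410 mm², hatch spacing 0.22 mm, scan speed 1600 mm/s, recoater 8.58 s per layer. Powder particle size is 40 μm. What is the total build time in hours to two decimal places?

16.08 hours

Layer count = ceil(230 / 0.05) = 4600.
Scan path per layer = 1410 / 0.22, so 6409.1 mm.
Laser time per layer = 6409.1 / 1600 = 4.0057 s.
Layer cycle = 4.0057 + 8.58 = 12.5857 s.
Total: 4600 × 12.5857 s = 57894.22 s → 16.08 hours.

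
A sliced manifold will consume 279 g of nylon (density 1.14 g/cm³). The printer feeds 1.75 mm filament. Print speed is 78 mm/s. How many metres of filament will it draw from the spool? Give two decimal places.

Volume = 279 g / 1.14 g·cm⁻³ = 244.7368 cm³ = 244736.8 mm³.
A = π r² = π × 0.875² = 2.4053 mm².
Length = 244736.8 / 2.4053 = 101748.97 mm = 101.75 m.

101.75 m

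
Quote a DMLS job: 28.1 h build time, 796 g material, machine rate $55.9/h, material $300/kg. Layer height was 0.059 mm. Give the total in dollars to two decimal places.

$1809.59

Machine cost = 55.9 × 28.1, so $1570.79.
Material cost = 300 × 796/1000 = $238.80.
Total = 1570.79 + 238.80 = $1809.59.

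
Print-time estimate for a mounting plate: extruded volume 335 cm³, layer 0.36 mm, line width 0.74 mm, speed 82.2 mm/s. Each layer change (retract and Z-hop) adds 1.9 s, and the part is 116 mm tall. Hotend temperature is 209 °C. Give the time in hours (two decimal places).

Line area: 0.36 × 0.74 → 0.2664 mm².
Toolpath length = 335 cm³ / 0.2664 mm² = 335000 / 0.2664 = 1257507.5 mm.
Time extruding: 1257507.5 / 82.2 → 15298.1 s.
Number of layers: 116 / 0.36 → 323 (rounded up).
Layer-change overhead = 323 × 1.9 = 613.7 s.
Altogether 15298.1 + 613.7 = 15911.8 s, i.e. 4.42 hours.

4.42 hours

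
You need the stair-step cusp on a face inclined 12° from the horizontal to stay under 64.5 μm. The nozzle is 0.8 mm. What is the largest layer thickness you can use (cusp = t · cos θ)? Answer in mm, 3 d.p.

Layer height = cusp / cos(12°) = 0.0645 / 0.9781 = 0.066 mm.

0.066 mm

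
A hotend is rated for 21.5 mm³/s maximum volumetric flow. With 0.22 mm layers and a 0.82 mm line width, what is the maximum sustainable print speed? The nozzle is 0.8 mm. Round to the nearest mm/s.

Bead cross-section = 0.22 × 0.82 = 0.1804 mm².
Max speed = 21.5 / 0.1804 = 119.18 ≈ 119 mm/s.

119 mm/s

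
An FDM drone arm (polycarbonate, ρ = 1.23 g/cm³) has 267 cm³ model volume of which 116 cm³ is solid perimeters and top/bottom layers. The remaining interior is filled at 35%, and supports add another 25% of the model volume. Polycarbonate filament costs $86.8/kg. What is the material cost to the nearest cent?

Infill region: 267 − 116 → 151 cm³.
Infill volume = 0.35 × 151, so 52.85 cm³.
Support = 0.25 × 267, so 66.75 cm³.
Deposited volume = 116 + 52.85 + 66.75, so 235.6 cm³.
Mass = 235.6 × 1.23 = 289.788 g.
Cost = 289.788 g / 1000 × $86.8/kg = $25.15.

$25.15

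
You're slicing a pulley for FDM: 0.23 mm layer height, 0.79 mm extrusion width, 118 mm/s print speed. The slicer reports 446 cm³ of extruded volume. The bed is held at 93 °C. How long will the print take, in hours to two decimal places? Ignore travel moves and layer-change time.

5.78 hours

Extrusion cross-section = 0.23 × 0.79, so 0.1817 mm².
Toolpath length = 446 cm³ / 0.1817 mm² = 446000 / 0.1817 = 2454595.5 mm.
Time extruding: 2454595.5 / 118 → 20801.7 s.
Converting: 20801.7 s = 5.78 hours.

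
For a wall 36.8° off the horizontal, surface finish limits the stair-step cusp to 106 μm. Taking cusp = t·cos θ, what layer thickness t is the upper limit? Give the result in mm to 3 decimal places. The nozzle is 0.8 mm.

0.132 mm

cos(36.8°) = 0.8007; t_max = 0.106/0.8007 = 0.132 mm.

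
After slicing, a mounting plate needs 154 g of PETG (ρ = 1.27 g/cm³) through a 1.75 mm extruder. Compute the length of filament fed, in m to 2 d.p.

Extruded volume: 154/1.27 = 121.2598 cm³ (121259.8 mm³).
Cross-section of 1.75 mm filament: π·(1.75/2)² = 2.4053 mm².
Length = 121259.8 / 2.4053 = 50413.59 mm = 50.41 m.

50.41 m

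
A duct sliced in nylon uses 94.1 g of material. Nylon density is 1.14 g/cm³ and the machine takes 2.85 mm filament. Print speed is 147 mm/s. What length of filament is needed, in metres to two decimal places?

Volume = 94.1 g / 1.14 g·cm⁻³ = 82.5439 cm³ = 82543.9 mm³.
Filament cross-section = π × (2.85/2)² = 6.3794 mm².
Length = 82543.9 / 6.3794 = 12939.13 mm = 12.94 m.

12.94 m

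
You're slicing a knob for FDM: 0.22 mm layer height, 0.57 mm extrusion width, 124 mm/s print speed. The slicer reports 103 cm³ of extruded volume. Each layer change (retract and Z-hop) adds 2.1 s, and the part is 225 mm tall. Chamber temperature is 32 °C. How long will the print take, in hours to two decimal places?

2.44 hours

Extrusion cross-section = 0.22 × 0.57 = 0.1254 mm².
Toolpath length = 103 cm³ / 0.1254 mm² = 103000 / 0.1254 = 821371.6 mm.
Extrusion time: 821371.6 / 124 → 6624 s.
Layers = ⌈225/0.22⌉ = 1023.
Z-hop total = 1023 × 2.1 = 2148.3 s.
Total = 6624 + 2148.3 = 8772.3 s = 2.44 hours.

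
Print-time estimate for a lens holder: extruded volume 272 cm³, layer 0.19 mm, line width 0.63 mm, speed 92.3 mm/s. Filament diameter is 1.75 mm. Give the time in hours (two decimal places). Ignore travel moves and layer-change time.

Line area = 0.19 × 0.63, so 0.1197 mm².
Toolpath length = 272 cm³ / 0.1197 mm² = 272000 / 0.1197 = 2272347.5 mm.
Print-move time = 2272347.5 / 92.3 = 24619.1 s.
In the requested units: 24619.1 s = 6.84 hours.

6.84 hours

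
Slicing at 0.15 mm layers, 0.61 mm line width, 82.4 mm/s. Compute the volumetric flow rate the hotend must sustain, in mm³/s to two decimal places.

7.54

Extrusion cross-section: 0.15 × 0.61 → 0.0915 mm².
Q = v·A = 82.4 × 0.0915 = 7.54 mm³/s.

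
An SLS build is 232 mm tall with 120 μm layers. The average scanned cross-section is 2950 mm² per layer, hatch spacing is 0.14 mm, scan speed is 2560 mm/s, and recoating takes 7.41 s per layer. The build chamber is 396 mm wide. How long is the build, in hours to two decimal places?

8.40 hours

Layers = ⌈232/0.12⌉ = 1934.
Hatch length per layer: 2950 / 0.14 → 21071.4 mm.
Laser time per layer: 21071.4 / 2560 → 8.231 s.
Per-layer time: 8.231 + 7.41 → 15.641 s.
1934 layers × 15.641 s/layer = 30249.694 s, i.e. 8.40 hours.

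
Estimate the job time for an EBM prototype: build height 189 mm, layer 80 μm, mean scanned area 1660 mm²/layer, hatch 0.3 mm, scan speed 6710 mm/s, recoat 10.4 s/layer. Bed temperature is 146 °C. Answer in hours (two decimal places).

7.37 hours

Layer count = ceil(189 / 0.08) = 2363.
Per-layer scan distance: 1660 / 0.3 → 5533.3 mm.
Per-layer scan time = 5533.3 / 6710 = 0.8246 s.
Layer cycle: 0.8246 + 10.4 → 11.2246 s.
2363 layers × 11.2246 s/layer = 26523.7298 s, i.e. 7.37 hours.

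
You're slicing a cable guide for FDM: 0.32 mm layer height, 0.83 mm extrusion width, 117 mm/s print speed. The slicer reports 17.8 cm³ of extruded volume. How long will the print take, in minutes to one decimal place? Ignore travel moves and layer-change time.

Extrusion cross-section: 0.32 × 0.83 → 0.2656 mm².
Toolpath length = 17.8 cm³ / 0.2656 mm² = 17800 / 0.2656 = 67018.1 mm.
Extrusion time = 67018.1 / 117, so 572.8 s.
That's 572.8 s → 9.5 minutes.

9.5 minutes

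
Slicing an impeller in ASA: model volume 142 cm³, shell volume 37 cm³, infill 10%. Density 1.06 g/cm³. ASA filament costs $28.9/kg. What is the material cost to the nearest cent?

Infill region = 142 − 37 = 105 cm³.
Infill volume = 0.10 × 105, so 10.5 cm³.
Total extruded = 37 + 10.5, so 47.5 cm³.
Mass: 47.5 × 1.06 → 50.35 g.
Cost = 50.35 g / 1000 × $28.9/kg = $1.46.

$1.46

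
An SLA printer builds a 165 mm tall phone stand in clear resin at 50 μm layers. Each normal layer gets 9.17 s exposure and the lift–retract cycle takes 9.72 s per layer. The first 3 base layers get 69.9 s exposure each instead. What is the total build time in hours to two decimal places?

Number of layers: 165 / 0.05 → 3300 (rounded up).
Bottom layers = 3 × (69.9 + 9.72) = 238.86 s.
Normal layers: 3297 × (9.17 + 9.72) → 62280.33 s.
Sum: 238.86 + 62280.33 = 62519.19 s → 17.37 hours.

17.37 hours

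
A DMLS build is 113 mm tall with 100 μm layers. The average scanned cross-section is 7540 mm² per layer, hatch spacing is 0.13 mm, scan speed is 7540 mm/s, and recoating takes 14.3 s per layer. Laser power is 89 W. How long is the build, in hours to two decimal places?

6.90 hours

Layer count = ceil(113 / 0.1) = 1130.
Per-layer scan distance: 7540 / 0.13 → 58000 mm.
Per-layer scan time: 58000 / 7540 → 7.6923 s.
Per-layer time: 7.6923 + 14.3 → 21.9923 s.
1130 layers × 21.9923 s/layer = 24851.299 s, i.e. 6.90 hours.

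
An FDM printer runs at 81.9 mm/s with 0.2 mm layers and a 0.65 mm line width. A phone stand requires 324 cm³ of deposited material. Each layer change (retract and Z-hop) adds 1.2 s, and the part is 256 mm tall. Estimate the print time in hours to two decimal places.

Line area = 0.2 × 0.65 = 0.13 mm².
Path length: 324000 mm³ / 0.13 mm² → 2492307.7 mm.
Print-move time = 2492307.7 / 81.9, so 30431.1 s.
Number of layers: 256 / 0.2 → 1280 (rounded up).
Non-print overhead: 1280 × 1.2 → 1536 s.
Total = 30431.1 + 1536 = 31967.1 s = 8.88 hours.

8.88 hours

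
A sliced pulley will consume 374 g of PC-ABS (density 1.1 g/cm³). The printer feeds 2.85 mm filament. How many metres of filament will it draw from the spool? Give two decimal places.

Volume = 374 g / 1.1 g·cm⁻³ = 340 cm³ = 340000 mm³.
Cross-section of 2.85 mm filament: π·(2.85/2)² = 6.3794 mm².
L = V/A = 340000/6.3794 = 53296.55 mm → 53.30 m.

53.30 m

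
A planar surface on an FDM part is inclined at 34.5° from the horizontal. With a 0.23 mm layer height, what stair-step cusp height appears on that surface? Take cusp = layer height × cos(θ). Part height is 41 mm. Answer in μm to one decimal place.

cos(34.5°) = 0.8241, so cusp = 0.23 × 0.8241 = 0.189543 mm → 189.5 μm.

189.5 μm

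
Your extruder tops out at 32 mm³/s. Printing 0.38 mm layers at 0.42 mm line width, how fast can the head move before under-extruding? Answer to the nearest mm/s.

201 mm/s

Extrusion cross-section: 0.38 × 0.42 → 0.1596 mm².
v_max = Q/A = 32/0.1596 = 200.50 mm/s → 201 mm/s.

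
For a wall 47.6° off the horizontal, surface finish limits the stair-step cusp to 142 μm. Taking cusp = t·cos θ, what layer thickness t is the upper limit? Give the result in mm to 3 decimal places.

0.211 mm

cos(47.6°) = 0.6743; t_max = 0.142/0.6743 = 0.211 mm.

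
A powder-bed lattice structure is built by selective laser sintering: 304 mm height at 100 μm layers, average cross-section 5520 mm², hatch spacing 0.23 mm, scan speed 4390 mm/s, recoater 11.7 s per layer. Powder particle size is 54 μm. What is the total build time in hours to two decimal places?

Number of layers: 304 / 0.1 → 3040 (rounded up).
Hatch length per layer = 5520 / 0.23 = 24000 mm.
Per-layer scan time = 24000 / 4390, so 5.467 s.
Time per layer = 5.467 + 11.7 = 17.167 s.
Build time = 3040 × 17.167 = 52187.68 s = 14.50 hours.

14.50 hours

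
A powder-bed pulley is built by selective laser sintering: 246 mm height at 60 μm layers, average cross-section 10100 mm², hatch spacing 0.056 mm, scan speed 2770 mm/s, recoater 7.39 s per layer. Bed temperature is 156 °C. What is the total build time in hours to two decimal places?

82.57 hours

Layer count = ceil(246 / 0.06) = 4100.
Scan path per layer = 10100 / 0.056, so 180357.1 mm.
Per-layer scan time = 180357.1 / 2770 = 65.1109 s.
Per-layer time: 65.1109 + 7.39 → 72.5009 s.
Total: 4100 × 72.5009 s = 297253.69 s → 82.57 hours.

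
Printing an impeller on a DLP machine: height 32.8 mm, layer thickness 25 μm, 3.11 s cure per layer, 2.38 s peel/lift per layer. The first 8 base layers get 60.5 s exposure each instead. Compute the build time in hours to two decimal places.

2.13 hours

Layers = ⌈32.8/0.025⌉ = 1312.
Bottom layers = 8 × (60.5 + 2.38) = 503.04 s.
Normal layers = 1304 × (3.11 + 2.38) = 7158.96 s.
Total = 503.04 + 7158.96 = 7662 s = 2.13 hours.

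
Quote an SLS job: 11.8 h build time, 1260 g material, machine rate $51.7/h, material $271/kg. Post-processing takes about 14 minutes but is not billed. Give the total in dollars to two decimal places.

$951.52

Machine cost = 51.7 × 11.8 = $610.06.
Material charge = 271 × 1260/1000, so $341.46.
Job cost: 610.06 + 341.46 = $951.52.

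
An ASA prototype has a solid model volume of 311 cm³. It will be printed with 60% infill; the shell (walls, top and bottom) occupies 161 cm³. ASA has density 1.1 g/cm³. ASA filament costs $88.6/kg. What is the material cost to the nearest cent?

$24.46

Interior volume = 311 − 161 = 150 cm³.
Infill deposited = 0.60 × 150 = 90 cm³.
Total extruded: 161 + 90 → 251 cm³.
Mass = 251 × 1.1, so 276.1 g.
At $88.6/kg: 276.1/1000 × 88.6 = $24.46.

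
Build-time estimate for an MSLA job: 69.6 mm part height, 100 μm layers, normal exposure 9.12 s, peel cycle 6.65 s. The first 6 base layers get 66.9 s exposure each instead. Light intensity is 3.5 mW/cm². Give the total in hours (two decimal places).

3.15 hours

Layer count = ceil(69.6 / 0.1) = 696.
Base layers: 6 × (66.9 + 6.65) → 441.3 s.
Normal layers: 690 × (9.12 + 6.65) → 10881.3 s.
Sum: 441.3 + 10881.3 = 11322.6 s → 3.15 hours.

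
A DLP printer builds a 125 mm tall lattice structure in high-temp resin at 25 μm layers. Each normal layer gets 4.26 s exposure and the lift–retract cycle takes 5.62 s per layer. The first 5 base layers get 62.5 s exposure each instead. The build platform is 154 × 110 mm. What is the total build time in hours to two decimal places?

Layers = ⌈125/0.025⌉ = 5000.
Base layers = 5 × (62.5 + 5.62) = 340.6 s.
Normal layers = 4995 × (4.26 + 5.62), so 49350.6 s.
Sum: 340.6 + 49350.6 = 49691.2 s → 13.80 hours.

13.80 hours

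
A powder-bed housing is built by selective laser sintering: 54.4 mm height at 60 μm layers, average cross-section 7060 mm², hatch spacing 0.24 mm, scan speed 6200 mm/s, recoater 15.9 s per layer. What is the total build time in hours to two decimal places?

Layers = ⌈54.4/0.06⌉ = 907.
Hatch length per layer = 7060 / 0.24, so 29416.7 mm.
Scan time per layer: 29416.7 / 6200 → 4.7446 s.
Time per layer: 4.7446 + 15.9 → 20.6446 s.
Build time = 907 × 20.6446 = 18724.6522 s = 5.20 hours.

5.20 hours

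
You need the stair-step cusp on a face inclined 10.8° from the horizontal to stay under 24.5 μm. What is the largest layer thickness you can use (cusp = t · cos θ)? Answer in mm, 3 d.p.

0.025 mm

t = h_c / cos θ = 0.0245 / 0.9823 = 0.025 mm.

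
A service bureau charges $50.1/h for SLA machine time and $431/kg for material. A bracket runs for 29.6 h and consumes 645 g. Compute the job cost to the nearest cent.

$1760.96

Machine cost = 50.1 × 29.6, so $1482.96.
Material charge = 431 × 645/1000 = $277.995.
Job cost: 1482.96 + 277.995 = 1760.955 ≈ $1760.96.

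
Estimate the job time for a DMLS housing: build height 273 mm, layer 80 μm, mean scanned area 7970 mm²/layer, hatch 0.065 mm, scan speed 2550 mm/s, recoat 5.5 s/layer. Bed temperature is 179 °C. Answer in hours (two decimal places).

Layer count = ceil(273 / 0.08) = 3413.
Hatch length per layer: 7970 / 0.065 → 122615.4 mm.
Laser time per layer: 122615.4 / 2550 → 48.0845 s.
Time per layer = 48.0845 + 5.5 = 53.5845 s.
Total: 3413 × 53.5845 s = 182883.8985 s → 50.80 hours.

50.80 hours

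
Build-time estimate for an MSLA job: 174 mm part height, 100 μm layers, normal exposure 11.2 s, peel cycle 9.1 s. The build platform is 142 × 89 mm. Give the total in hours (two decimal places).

9.81 hours

Layer count = ceil(174 / 0.1) = 1740.
Cycle time: 11.2 + 9.1 → 20.3 s.
Build time: 1740 × 20.3 s = 35322 s, i.e. 9.81 hours.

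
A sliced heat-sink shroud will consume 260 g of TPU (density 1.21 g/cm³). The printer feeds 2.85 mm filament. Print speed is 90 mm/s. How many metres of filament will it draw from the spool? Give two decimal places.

Volume = 260 g / 1.21 g·cm⁻³ = 214.876 cm³ = 214876 mm³.
A = π r² = π × 1.425² = 6.3794 mm².
Length = 214876 / 6.3794 = 33682.79 mm = 33.68 m.

33.68 m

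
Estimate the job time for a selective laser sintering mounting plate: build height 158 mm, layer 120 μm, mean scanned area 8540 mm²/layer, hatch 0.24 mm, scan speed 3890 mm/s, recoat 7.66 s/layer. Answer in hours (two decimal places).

Layer count = ceil(158 / 0.12) = 1317.
Per-layer scan distance = 8540 / 0.24, so 35583.3 mm.
Per-layer scan time: 35583.3 / 3890 → 9.1474 s.
Time per layer = 9.1474 + 7.66 = 16.8074 s.
Total: 1317 × 16.8074 s = 22135.3458 s → 6.15 hours.

6.15 hours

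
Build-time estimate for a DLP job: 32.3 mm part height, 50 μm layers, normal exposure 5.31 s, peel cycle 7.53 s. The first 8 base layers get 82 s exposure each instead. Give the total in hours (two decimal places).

2.47 hours

Number of layers: 32.3 / 0.05 → 646 (rounded up).
Base layers = 8 × (82 + 7.53), so 716.24 s.
Normal layers: 638 × (5.31 + 7.53) → 8191.92 s.
Sum: 716.24 + 8191.92 = 8908.16 s → 2.47 hours.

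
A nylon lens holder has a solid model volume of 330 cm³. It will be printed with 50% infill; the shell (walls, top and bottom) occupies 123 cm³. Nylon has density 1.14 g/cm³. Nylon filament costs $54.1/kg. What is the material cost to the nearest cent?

$13.97

Interior volume = 330 − 123 = 207 cm³.
Infill deposited: 0.50 × 207 → 103.5 cm³.
Deposited volume = 123 + 103.5, so 226.5 cm³.
Mass = 226.5 × 1.14, so 258.21 g.
Cost = 258.21 g / 1000 × $54.1/kg = $13.97.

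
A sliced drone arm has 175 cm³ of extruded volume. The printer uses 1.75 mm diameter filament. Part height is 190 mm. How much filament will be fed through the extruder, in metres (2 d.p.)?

72.76 m

Cross-section of 1.75 mm filament: π·(1.75/2)² = 2.4053 mm².
L = 175000 mm³ / 2.4053 mm² = 72756 mm, i.e. 72.76 m.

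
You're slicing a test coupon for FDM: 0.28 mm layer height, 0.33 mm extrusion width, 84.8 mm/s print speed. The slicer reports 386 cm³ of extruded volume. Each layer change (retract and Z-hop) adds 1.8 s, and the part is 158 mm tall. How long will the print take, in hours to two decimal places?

Bead cross-section = 0.28 × 0.33 = 0.0924 mm².
Path length: 386000 mm³ / 0.0924 mm² → 4177489.2 mm.
Extrusion time = 4177489.2 / 84.8 = 49262.8 s.
Layer count = ceil(158 / 0.28) = 565.
Non-print overhead = 565 × 1.8 = 1017 s.
Total = 49262.8 + 1017 = 50279.8 s = 13.97 hours.

13.97 hours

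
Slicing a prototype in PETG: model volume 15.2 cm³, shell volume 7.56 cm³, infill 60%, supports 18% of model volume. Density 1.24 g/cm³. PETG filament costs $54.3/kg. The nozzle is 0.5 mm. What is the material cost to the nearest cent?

Volume inside the shell = 15.2 − 7.56 = 7.64 cm³.
Infill volume = 0.60 × 7.64, so 4.584 cm³.
Support: 0.18 × 15.2 → 2.736 cm³.
Deposited volume: 7.56 + 4.584 + 2.736 → 14.88 cm³.
Mass = 14.88 × 1.24, so 18.4512 g.
At $54.3/kg: 18.4512/1000 × 54.3 = $1.00.

$1.00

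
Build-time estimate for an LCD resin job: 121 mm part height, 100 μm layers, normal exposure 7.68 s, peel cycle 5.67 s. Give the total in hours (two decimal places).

4.49 hours

Layers = ⌈121/0.1⌉ = 1210.
Per-layer time = 7.68 + 5.67, so 13.35 s.
Build time: 1210 × 13.35 s = 16153.5 s, i.e. 4.49 hours.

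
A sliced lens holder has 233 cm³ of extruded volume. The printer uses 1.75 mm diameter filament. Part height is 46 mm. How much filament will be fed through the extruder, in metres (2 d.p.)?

96.87 m

Cross-section of 1.75 mm filament: π·(1.75/2)² = 2.4053 mm².
L = 233000 mm³ / 2.4053 mm² = 96869.41 mm, i.e. 96.87 m.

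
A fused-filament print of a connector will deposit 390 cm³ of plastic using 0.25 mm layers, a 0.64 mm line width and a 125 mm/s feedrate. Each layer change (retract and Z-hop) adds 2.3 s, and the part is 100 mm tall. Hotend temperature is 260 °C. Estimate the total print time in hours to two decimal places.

5.67 hours

Line area = 0.25 × 0.64, so 0.16 mm².
Path length: 390000 mm³ / 0.16 mm² → 2437500 mm.
Extrusion time: 2437500 / 125 → 19500 s.
Layers = ⌈100/0.25⌉ = 400.
Non-print overhead: 400 × 2.3 → 920 s.
Total = 19500 + 920 = 20420 s = 5.67 hours.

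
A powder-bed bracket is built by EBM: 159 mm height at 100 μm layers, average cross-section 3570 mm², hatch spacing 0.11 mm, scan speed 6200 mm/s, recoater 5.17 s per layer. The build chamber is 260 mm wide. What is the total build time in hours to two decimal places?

4.60 hours

Layers = ⌈159/0.1⌉ = 1590.
Hatch length per layer: 3570 / 0.11 → 32454.5 mm.
Per-layer scan time: 32454.5 / 6200 → 5.2346 s.
Time per layer = 5.2346 + 5.17, so 10.4046 s.
Total: 1590 × 10.4046 s = 16543.314 s → 4.60 hours.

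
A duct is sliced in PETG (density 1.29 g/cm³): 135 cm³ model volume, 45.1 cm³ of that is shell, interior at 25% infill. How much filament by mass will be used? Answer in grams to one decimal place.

87.2 g

Interior volume = 135 − 45.1, so 89.9 cm³.
Infill deposited: 0.25 × 89.9 → 22.475 cm³.
Total extruded = 45.1 + 22.475, so 67.575 cm³.
Mass = 67.575 × 1.29 = 87.17175 g.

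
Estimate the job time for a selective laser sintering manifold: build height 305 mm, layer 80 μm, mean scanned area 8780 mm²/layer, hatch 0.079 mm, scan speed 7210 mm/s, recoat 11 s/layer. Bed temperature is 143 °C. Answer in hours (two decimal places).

27.98 hours

Number of layers: 305 / 0.08 → 3813 (rounded up).
Scan path per layer: 8780 / 0.079 → 111139.2 mm.
Scan time per layer: 111139.2 / 7210 → 15.4146 s.
Time per layer: 15.4146 + 11 → 26.4146 s.
3813 layers × 26.4146 s/layer = 100718.8698 s, i.e. 27.98 hours.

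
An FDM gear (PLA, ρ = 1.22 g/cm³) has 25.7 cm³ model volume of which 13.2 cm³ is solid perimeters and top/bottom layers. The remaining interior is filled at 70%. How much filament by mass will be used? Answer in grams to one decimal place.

26.8 g

Infill region = 25.7 − 13.2 = 12.5 cm³.
Deposited infill: 0.70 × 12.5 → 8.75 cm³.
Total printed volume = 13.2 + 8.75, so 21.95 cm³.
Mass = 21.95 × 1.22, so 26.779 g.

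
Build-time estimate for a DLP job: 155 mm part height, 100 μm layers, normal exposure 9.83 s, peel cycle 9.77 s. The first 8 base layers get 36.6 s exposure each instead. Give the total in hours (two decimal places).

Number of layers: 155 / 0.1 → 1550 (rounded up).
Burn-in layers = 8 × (36.6 + 9.77) = 370.96 s.
Regular layers = 1542 × (9.83 + 9.77) = 30223.2 s.
Sum: 370.96 + 30223.2 = 30594.16 s → 8.50 hours.

8.50 hours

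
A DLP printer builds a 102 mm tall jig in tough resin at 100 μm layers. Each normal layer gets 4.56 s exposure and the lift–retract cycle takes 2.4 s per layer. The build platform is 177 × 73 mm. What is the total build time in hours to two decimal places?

Number of layers: 102 / 0.1 → 1020 (rounded up).
Each layer takes = 4.56 + 2.4 = 6.96 s.
Total = 1020 × 6.96 = 7099.2 s = 1.97 hours.

1.97 hours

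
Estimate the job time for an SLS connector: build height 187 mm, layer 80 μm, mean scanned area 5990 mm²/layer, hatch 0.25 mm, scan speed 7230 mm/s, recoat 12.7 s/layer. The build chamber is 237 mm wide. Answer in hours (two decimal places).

10.40 hours

Layer count = ceil(187 / 0.08) = 2338.
Scan path per layer: 5990 / 0.25 → 23960 mm.
Per-layer scan time = 23960 / 7230 = 3.314 s.
Layer cycle = 3.314 + 12.7, so 16.014 s.
Total: 2338 × 16.014 s = 37440.732 s → 10.40 hours.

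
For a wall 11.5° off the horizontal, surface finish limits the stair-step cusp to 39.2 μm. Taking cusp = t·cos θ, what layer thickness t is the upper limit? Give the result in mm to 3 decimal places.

cos(11.5°) = 0.9799; t_max = 0.0392/0.9799 = 0.040 mm.

0.040 mm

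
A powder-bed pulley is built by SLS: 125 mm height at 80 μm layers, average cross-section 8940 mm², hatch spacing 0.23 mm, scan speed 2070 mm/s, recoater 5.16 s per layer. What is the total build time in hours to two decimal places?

10.39 hours

Layer count = ceil(125 / 0.08) = 1563.
Scan path per layer: 8940 / 0.23 → 38869.6 mm.
Scan time per layer: 38869.6 / 2070 → 18.7776 s.
Time per layer = 18.7776 + 5.16, so 23.9376 s.
Build time = 1563 × 23.9376 = 37414.4688 s = 10.39 hours.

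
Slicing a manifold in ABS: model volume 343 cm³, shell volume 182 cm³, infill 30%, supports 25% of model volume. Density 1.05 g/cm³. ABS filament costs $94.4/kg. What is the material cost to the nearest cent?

$31.33

Infill region = 343 − 182, so 161 cm³.
Infill deposited: 0.30 × 161 → 48.3 cm³.
Support = 0.25 × 343, so 85.75 cm³.
Total extruded: 182 + 48.3 + 85.75 → 316.05 cm³.
Mass: 316.05 × 1.05 → 331.8525 g.
Cost = 331.8525 g / 1000 × $94.4/kg = $31.33.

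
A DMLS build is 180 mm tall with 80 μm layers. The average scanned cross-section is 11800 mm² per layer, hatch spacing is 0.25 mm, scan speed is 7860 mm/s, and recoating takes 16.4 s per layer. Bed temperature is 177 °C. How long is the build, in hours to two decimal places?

Number of layers: 180 / 0.08 → 2250 (rounded up).
Hatch length per layer = 11800 / 0.25, so 47200 mm.
Laser time per layer = 47200 / 7860, so 6.0051 s.
Layer cycle = 6.0051 + 16.4 = 22.4051 s.
2250 layers × 22.4051 s/layer = 50411.475 s, i.e. 14.00 hours.

14.00 hours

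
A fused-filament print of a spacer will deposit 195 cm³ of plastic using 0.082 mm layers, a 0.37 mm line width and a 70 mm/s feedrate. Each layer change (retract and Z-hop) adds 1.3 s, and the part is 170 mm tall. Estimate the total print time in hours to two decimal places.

Extrusion cross-section = 0.082 × 0.37 = 0.03034 mm².
Total extruded path = 195000/0.03034 = 6427158.9 mm.
Print-move time: 6427158.9 / 70 → 91816.6 s.
Layers = ⌈170/0.082⌉ = 2074.
Non-print overhead: 2074 × 1.3 → 2696.2 s.
Altogether 91816.6 + 2696.2 = 94512.8 s, i.e. 26.25 hours.

26.25 hours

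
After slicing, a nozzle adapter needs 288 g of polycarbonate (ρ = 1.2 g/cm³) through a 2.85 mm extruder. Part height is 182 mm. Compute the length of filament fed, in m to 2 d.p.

37.62 m

Volume = 288 g / 1.2 g·cm⁻³ = 240 cm³ = 240000 mm³.
Filament cross-section = π × (2.85/2)² = 6.3794 mm².
Length = 240000 / 6.3794 = 37621.09 mm = 37.62 m.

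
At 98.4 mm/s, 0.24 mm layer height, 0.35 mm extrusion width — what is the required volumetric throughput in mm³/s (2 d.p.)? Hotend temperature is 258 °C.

Extrusion cross-section = 0.24 × 0.35 = 0.084 mm².
Volumetric flow = 98.4 × 0.084 = 8.27 mm³/s.

8.27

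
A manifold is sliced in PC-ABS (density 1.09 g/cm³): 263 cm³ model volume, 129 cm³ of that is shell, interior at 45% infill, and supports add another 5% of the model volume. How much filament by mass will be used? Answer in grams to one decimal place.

Volume inside the shell = 263 − 129 = 134 cm³.
Deposited infill = 0.45 × 134, so 60.3 cm³.
Support: 0.05 × 263 → 13.15 cm³.
Total printed volume = 129 + 60.3 + 13.15, so 202.45 cm³.
Mass = 202.45 × 1.09, so 220.6705 g.

220.7 g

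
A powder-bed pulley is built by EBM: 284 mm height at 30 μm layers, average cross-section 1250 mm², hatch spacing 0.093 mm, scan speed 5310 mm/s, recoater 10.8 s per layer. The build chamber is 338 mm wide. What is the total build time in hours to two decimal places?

Number of layers: 284 / 0.03 → 9467 (rounded up).
Scan path per layer = 1250 / 0.093 = 13440.9 mm.
Per-layer scan time: 13440.9 / 5310 → 2.5312 s.
Layer cycle: 2.5312 + 10.8 → 13.3312 s.
Total: 9467 × 13.3312 s = 126206.4704 s → 35.06 hours.

35.06 hours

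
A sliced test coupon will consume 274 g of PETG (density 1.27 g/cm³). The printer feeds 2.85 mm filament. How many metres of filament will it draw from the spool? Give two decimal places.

Volume = 274 g / 1.27 g·cm⁻³ = 215.748 cm³ = 215748 mm³.
A = π r² = π × 1.425² = 6.3794 mm².
Length = 215748 / 6.3794 = 33819.48 mm = 33.82 m.

33.82 m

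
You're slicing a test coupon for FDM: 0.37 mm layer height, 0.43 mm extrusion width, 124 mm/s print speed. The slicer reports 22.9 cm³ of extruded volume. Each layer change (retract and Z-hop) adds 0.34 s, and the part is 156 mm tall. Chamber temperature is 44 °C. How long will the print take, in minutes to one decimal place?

Extrusion cross-section: 0.37 × 0.43 → 0.1591 mm².
Path length: 22900 mm³ / 0.1591 mm² → 143934.6 mm.
Print-move time: 143934.6 / 124 → 1160.8 s.
Layer count = ceil(156 / 0.37) = 422.
Z-hop total = 422 × 0.34, so 143.48 s.
Total = 1160.8 + 143.48 = 1304.28 s = 21.7 minutes.

21.7 minutes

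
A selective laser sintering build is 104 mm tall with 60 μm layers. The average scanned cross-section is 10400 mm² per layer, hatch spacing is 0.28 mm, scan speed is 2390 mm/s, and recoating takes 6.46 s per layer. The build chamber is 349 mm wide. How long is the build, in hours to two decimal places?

10.60 hours

Layer count = ceil(104 / 0.06) = 1734.
Scan path per layer: 10400 / 0.28 → 37142.9 mm.
Per-layer scan time = 37142.9 / 2390 = 15.541 s.
Time per layer = 15.541 + 6.46 = 22.001 s.
Total: 1734 × 22.001 s = 38149.734 s → 10.60 hours.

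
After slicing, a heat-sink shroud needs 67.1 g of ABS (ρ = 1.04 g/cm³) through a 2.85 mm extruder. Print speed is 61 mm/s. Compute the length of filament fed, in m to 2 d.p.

10.11 m

Volume = 67.1 g / 1.04 g·cm⁻³ = 64.5192 cm³ = 64519.2 mm³.
Filament cross-section = π × (2.85/2)² = 6.3794 mm².
Length = 64519.2 / 6.3794 = 10113.68 mm = 10.11 m.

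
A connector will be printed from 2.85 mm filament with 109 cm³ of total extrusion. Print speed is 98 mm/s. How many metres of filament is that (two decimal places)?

Filament cross-section = π × (2.85/2)² = 6.3794 mm².
L = 109000 mm³ / 6.3794 mm² = 17086.25 mm, i.e. 17.09 m.

17.09 m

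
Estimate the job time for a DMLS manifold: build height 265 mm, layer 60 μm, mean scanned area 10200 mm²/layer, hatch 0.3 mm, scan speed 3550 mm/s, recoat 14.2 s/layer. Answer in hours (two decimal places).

29.17 hours

Layers = ⌈265/0.06⌉ = 4417.
Hatch length per layer = 10200 / 0.3, so 34000 mm.
Per-layer scan time = 34000 / 3550 = 9.5775 s.
Time per layer: 9.5775 + 14.2 → 23.7775 s.
4417 layers × 23.7775 s/layer = 105025.2175 s, i.e. 29.17 hours.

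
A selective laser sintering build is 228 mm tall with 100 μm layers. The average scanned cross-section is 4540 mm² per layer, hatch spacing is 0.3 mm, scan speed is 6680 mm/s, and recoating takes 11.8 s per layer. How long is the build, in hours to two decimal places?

Layer count = ceil(228 / 0.1) = 2280.
Hatch length per layer = 4540 / 0.3, so 15133.3 mm.
Scan time per layer = 15133.3 / 6680, so 2.2655 s.
Per-layer time: 2.2655 + 11.8 → 14.0655 s.
2280 layers × 14.0655 s/layer = 32069.34 s, i.e. 8.91 hours.

8.91 hours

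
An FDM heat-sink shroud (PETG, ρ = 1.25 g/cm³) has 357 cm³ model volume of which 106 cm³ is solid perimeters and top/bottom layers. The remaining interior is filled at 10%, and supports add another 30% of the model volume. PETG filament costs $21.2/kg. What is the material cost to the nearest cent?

$6.31

Interior volume = 357 − 106 = 251 cm³.
Deposited infill = 0.10 × 251 = 25.1 cm³.
Support = 0.30 × 357, so 107.1 cm³.
Total extruded = 106 + 25.1 + 107.1 = 238.2 cm³.
Mass = 238.2 × 1.25 = 297.75 g.
At $21.2/kg: 297.75/1000 × 21.2 = $6.31.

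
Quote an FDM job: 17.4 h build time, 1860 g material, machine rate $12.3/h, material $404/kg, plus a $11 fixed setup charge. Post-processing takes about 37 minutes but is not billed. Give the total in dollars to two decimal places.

Time charge = 12.3 × 17.4 = $214.02.
Material cost: 404 × 1860/1000 → $751.44.
Total = 214.02 + 751.44 + 11 = $976.46.

$976.46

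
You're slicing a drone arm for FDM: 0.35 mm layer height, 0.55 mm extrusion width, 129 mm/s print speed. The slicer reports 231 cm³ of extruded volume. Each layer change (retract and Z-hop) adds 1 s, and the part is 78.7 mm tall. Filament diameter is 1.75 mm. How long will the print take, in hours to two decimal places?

2.65 hours

Bead cross-section: 0.35 × 0.55 → 0.1925 mm².
Toolpath length = 231 cm³ / 0.1925 mm² = 231000 / 0.1925 = 1200000 mm.
Time extruding = 1200000 / 129 = 9302.3 s.
Layers = ⌈78.7/0.35⌉ = 225.
Non-print overhead = 225 × 1, so 225 s.
Total = 9302.3 + 225 = 9527.3 s = 2.65 hours.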